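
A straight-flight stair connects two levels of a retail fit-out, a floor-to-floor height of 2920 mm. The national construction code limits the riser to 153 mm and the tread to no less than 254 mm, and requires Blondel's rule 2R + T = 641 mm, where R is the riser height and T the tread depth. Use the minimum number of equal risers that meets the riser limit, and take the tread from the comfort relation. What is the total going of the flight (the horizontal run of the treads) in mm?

6631 mm

⌈2920/153⌉ = 20 risers.
Each riser is 2920/20 = 146 mm (≤ 153 mm).
From 2R + T = 641: T = 641 − 292 = 349 mm.
20 risers give 19 treads; going = 19 × 349 = 6631 mm.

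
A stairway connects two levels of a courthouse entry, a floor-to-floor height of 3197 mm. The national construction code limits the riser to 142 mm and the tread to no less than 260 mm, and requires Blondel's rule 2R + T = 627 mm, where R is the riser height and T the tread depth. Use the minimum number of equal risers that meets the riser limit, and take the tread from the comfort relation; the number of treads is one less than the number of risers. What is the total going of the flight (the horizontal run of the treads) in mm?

At most 142 each: 3197/142 = 22.51, giving 23 risers.
Riser R = 3197 / 23 = 139 mm, within the 142 mm limit.
From 2R + T = 627: T = 627 − 278 = 349 mm.
Going = (23 − 1) × 349 = 7678 mm.

7678 mm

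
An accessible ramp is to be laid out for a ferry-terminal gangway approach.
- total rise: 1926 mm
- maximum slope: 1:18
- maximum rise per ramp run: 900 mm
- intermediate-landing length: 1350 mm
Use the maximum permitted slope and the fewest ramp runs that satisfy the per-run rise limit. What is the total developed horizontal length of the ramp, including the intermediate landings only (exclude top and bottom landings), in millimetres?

⌈1926/900⌉ = 3 ramp runs. That means 2 intermediate landings.
Horizontal run for 1926 mm of rise at 1:18 is 1926 × 18 = 34668 mm.
Intermediate landings: 2 × 1350 = 2700 mm.
Total developed length = 34668 + 2700 = 37368 mm.

37368 mm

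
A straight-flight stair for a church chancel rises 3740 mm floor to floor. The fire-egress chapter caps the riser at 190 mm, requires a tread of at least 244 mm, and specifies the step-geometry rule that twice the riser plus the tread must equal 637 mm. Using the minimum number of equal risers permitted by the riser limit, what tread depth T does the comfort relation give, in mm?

263 mm

3740 / 190 = 19.68, so 20 risers are needed.
Riser R = 3740 / 20 = 187 mm, within the 190 mm limit.
From 2R + T = 637: T = 637 − 374 = 263 mm.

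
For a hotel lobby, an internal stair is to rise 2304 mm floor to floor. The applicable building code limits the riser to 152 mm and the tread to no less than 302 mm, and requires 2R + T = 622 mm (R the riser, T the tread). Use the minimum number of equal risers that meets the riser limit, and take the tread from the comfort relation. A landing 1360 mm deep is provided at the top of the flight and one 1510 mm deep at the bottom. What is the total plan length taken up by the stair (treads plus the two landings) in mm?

At most 152 each: 2304/152 = 15.16, giving 16 risers.
R = 2304 ÷ 16 = 144 mm.
T = 622 − 2·144 = 334 mm, which satisfies the 302 mm minimum.
16 risers give 15 treads; going = 15 × 334 = 5010 mm.
Enclosure = 5010 + 1360 + 1510 = 7880 mm.

7880 mm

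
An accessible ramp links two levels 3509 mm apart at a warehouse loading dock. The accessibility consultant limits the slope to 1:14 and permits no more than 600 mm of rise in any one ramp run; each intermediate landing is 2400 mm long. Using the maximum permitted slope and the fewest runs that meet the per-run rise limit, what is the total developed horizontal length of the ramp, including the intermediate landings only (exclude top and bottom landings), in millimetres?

61126 mm

⌈3509/600⌉ = 6 ramp runs. That means 5 intermediate landings.
Horizontal run for 3509 mm of rise at 1:14 is 3509 × 14 = 49126 mm.
Intermediate landings: 5 × 2400 = 12000 mm.
Developed length = 49126 + 12000 = 61126 mm.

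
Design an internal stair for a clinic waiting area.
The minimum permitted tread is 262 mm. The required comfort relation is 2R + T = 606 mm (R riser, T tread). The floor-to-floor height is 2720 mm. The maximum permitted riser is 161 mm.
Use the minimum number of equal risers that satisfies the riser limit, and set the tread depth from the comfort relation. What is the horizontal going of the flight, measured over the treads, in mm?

4576 mm

2720 / 161 = 16.89, so 17 risers are needed.
Riser R = 2720 / 17 = 160 mm, within the 161 mm limit.
From 2R + T = 606: T = 606 − 320 = 286 mm.
Going = (17 − 1) × 286 = 4576 mm.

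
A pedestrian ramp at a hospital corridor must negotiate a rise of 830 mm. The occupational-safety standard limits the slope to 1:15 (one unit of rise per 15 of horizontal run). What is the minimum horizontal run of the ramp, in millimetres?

12450 mm

At 1:15 the run is 15 × 830 = 12450 mm.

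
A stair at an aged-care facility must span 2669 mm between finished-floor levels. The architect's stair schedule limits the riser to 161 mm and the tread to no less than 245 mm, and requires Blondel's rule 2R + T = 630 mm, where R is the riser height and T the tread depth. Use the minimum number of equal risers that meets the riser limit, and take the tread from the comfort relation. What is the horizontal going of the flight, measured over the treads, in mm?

5056 mm

⌈2669/161⌉ = 17 risers.
R = 2669 ÷ 17 = 157 mm.
Tread T = 630 − 2 × 157 = 316 mm (≥ 245 mm).
17 risers give 16 treads; going = 16 × 316 = 5056 mm.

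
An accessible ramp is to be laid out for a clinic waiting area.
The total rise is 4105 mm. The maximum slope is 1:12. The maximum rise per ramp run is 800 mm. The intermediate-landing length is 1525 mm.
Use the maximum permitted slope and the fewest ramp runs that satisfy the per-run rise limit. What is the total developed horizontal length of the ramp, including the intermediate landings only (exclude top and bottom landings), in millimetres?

4105 / 800 = 5.13, so 6 ramp runs are needed. That means 5 intermediate landings.
Horizontal run for 4105 mm of rise at 1:12 is 4105 × 12 = 49260 mm.
5 intermediate landings contribute 5 × 1525 = 7625 mm.
Total developed length = 49260 + 7625 = 56885 mm.

56885 mm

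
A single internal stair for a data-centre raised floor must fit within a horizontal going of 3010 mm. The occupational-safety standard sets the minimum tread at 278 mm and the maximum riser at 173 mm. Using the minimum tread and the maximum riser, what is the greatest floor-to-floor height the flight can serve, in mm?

1903 mm

Treads that fit: ⌊3010 / 278⌋ = 10.
Risers = treads + 1 = 11.
Maximum height = 11 × 173 = 1903 mm.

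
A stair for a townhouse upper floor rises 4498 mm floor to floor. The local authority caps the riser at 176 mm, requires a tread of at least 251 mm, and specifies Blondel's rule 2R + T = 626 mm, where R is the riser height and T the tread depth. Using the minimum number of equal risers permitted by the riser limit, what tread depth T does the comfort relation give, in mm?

280 mm

At most 176 each: 4498/176 = 25.56, giving 26 risers.
R = 4498 ÷ 26 = 173 mm.
From 2R + T = 626: T = 626 − 346 = 280 mm.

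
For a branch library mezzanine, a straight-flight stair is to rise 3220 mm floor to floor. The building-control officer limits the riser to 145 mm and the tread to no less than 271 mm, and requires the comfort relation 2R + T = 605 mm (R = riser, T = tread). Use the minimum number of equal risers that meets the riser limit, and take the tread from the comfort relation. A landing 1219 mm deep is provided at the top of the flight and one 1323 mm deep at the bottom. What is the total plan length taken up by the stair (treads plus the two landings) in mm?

At most 145 each: 3220/145 = 22.21, giving 23 risers.
Each riser is 3220/23 = 140 mm (≤ 145 mm).
Tread T = 605 − 2 × 140 = 325 mm (≥ 271 mm).
Treads = 23 − 1 = 22; going = 22 × 325 = 7150 mm.
Add landings: 7150 + 1219 + 1323 = 9692 mm.

9692 mm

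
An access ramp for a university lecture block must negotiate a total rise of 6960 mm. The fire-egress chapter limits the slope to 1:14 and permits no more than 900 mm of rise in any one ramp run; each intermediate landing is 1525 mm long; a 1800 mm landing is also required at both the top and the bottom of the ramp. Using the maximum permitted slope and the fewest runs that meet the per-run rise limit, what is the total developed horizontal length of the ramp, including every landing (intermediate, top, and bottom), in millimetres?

111715 mm

6960 / 900 = 7.73, so 8 ramp runs are needed. That means 7 intermediate landings.
Ramp run (horizontal) at 1:14: 6960 × 14 = 97440 mm.
Intermediate landings: 7 × 1525 = 10675 mm.
Top and bottom landings: 2 × 1800 = 3600 mm.
Total = 97440 + 10675 + 3600 = 111715 mm.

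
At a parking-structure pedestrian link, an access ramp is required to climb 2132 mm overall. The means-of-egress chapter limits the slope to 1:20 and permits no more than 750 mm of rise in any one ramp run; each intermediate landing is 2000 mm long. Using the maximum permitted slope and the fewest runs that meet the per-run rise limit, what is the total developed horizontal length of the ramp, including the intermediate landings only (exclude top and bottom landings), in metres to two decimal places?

2132 / 750 = 2.843 → round up to 3 ramp runs. That means 2 intermediate landings.
Horizontal run for 2132 mm of rise at 1:20 is 2132 × 20 = 42640 mm.
2 intermediate landings contribute 2 × 2000 = 4000 mm.
Developed length = 42640 + 4000 = 46640 mm.
= 46.64 m.

46.64 m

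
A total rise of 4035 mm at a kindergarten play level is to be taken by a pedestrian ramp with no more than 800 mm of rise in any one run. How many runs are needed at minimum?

6 runs

4035 / 800 = 5.04, so 6 ramp runs are needed.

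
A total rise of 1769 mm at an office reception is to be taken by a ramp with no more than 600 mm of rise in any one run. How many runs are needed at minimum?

3 runs

1769 / 600 = 2.948 → round up to 3 ramp runs.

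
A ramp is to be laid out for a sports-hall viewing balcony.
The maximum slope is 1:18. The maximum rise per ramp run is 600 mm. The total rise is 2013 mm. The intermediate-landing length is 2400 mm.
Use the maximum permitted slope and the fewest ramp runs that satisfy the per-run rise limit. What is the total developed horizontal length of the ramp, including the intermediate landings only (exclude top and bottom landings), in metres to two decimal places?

43.43 m

2013 / 600 = 3.35, so 4 ramp runs are needed. That means 3 intermediate landings.
Ramp run (horizontal) at 1:18: 2013 × 18 = 36234 mm.
Intermediate landings: 3 × 2400 = 7200 mm.
Developed length = 36234 + 7200 = 43434 mm.
= 43.43 m.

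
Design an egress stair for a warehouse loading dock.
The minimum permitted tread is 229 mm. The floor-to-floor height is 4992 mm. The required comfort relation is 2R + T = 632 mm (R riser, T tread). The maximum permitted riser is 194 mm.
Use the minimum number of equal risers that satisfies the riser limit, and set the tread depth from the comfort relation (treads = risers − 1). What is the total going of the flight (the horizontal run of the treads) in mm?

⌈4992/194⌉ = 26 risers.
Riser R = 4992 / 26 = 192 mm, within the 194 mm limit.
T = 632 − 2·192 = 248 mm, which satisfies the 229 mm minimum.
26 risers give 25 treads; going = 25 × 248 = 6200 mm.

6200 mm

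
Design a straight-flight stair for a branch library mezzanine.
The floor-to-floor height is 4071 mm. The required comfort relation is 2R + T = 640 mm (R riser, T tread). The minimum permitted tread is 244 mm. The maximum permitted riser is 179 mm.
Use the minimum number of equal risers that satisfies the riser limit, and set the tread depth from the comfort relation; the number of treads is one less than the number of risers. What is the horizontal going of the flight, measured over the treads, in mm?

At most 179 each: 4071/179 = 22.74, giving 23 risers.
R = 4071 ÷ 23 = 177 mm.
T = 640 − 2·177 = 286 mm, which satisfies the 244 mm minimum.
Treads = 23 − 1 = 22; going = 22 × 286 = 6292 mm.

6292 mm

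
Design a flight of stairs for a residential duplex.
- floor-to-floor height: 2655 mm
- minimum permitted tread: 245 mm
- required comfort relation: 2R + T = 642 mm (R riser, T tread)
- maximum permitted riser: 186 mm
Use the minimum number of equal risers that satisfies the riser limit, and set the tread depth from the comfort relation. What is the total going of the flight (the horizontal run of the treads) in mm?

2655 / 186 = 14.274 → round up to 15 risers.
Each riser is 2655/15 = 177 mm (≤ 186 mm).
From 2R + T = 642: T = 642 − 354 = 288 mm.
Going = (15 − 1) × 288 = 4032 mm.

4032 mm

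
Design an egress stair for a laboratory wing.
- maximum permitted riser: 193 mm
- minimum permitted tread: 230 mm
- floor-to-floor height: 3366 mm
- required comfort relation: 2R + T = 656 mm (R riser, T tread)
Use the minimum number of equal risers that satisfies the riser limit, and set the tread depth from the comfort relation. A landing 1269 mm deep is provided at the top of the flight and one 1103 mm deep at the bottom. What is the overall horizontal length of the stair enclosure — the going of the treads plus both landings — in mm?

7166 mm

⌈3366/193⌉ = 18 risers.
R = 3366 ÷ 18 = 187 mm.
Tread T = 656 − 2 × 187 = 282 mm (≥ 230 mm).
Treads = 18 − 1 = 17; going = 17 × 282 = 4794 mm.
Enclosure = 4794 + 1269 + 1103 = 7166 mm.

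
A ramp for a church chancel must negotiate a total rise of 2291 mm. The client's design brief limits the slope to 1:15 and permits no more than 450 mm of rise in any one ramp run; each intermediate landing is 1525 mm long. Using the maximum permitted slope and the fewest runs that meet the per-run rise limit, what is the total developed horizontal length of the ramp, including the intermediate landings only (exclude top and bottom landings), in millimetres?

⌈2291/450⌉ = 6 ramp runs. That means 5 intermediate landings.
Ramp run (horizontal) at 1:15: 2291 × 15 = 34365 mm.
5 intermediate landings contribute 5 × 1525 = 7625 mm.
Developed length = 34365 + 7625 = 41990 mm.

41990 mm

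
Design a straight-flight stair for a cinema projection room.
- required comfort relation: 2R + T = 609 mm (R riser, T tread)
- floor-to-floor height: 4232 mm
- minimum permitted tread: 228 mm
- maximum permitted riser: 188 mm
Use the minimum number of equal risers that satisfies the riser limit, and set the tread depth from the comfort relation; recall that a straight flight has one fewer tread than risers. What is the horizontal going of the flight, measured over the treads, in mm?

4232 / 188 = 22.511 → round up to 23 risers.
R = 4232 ÷ 23 = 184 mm.
T = 609 − 2·184 = 241 mm, which satisfies the 228 mm minimum.
23 risers give 22 treads; going = 22 × 241 = 5302 mm.

5302 mm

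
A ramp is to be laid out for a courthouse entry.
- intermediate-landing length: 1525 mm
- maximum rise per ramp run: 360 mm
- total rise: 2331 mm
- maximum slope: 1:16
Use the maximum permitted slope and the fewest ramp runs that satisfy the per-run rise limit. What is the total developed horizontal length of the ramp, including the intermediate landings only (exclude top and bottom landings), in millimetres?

46446 mm

At most 360 each: 2331/360 = 6.47, giving 7 ramp runs. That means 6 intermediate landings.
Ramp run (horizontal) at 1:16: 2331 × 16 = 37296 mm.
Intermediate landings: 6 × 1525 = 9150 mm.
Developed length = 37296 + 9150 = 46446 mm.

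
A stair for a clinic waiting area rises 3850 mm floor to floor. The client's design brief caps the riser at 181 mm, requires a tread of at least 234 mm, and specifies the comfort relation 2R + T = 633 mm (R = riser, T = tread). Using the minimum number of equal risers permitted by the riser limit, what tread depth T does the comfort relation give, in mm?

3850 / 181 = 21.271 → round up to 22 risers.
R = 3850 ÷ 22 = 175 mm.
From 2R + T = 633: T = 633 − 350 = 283 mm.

283 mm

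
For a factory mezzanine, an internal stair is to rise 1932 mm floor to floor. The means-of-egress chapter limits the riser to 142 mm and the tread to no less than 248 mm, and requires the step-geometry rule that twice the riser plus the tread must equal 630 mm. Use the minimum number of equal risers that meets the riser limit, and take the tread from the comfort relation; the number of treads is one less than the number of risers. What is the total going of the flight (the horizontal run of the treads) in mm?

1932 / 142 = 13.61, so 14 risers are needed.
Riser R = 1932 / 14 = 138 mm, within the 142 mm limit.
From 2R + T = 630: T = 630 − 276 = 354 mm.
Treads = 14 − 1 = 13; going = 13 × 354 = 4602 mm.

4602 mm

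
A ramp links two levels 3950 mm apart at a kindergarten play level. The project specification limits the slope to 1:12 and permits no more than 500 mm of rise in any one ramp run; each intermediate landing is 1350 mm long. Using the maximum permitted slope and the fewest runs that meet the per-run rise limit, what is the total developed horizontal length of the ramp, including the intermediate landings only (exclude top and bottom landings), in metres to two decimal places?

⌈3950/500⌉ = 8 ramp runs. That means 7 intermediate landings.
Ramp run (horizontal) at 1:12: 3950 × 12 = 47400 mm.
7 intermediate landings contribute 7 × 1350 = 9450 mm.
Developed length = 47400 + 9450 = 56850 mm.
= 56.85 m.

56.85 m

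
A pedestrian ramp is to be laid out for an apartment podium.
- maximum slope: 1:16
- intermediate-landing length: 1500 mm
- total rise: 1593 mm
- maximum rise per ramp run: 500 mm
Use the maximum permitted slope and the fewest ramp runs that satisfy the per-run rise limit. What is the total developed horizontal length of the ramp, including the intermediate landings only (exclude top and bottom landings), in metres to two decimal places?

29.99 m

At most 500 each: 1593/500 = 3.19, giving 4 ramp runs. That means 3 intermediate landings.
Horizontal run for 1593 mm of rise at 1:16 is 1593 × 16 = 25488 mm.
3 intermediate landings contribute 3 × 1500 = 4500 mm.
Total developed length = 25488 + 4500 = 29988 mm.
= 29.99 m.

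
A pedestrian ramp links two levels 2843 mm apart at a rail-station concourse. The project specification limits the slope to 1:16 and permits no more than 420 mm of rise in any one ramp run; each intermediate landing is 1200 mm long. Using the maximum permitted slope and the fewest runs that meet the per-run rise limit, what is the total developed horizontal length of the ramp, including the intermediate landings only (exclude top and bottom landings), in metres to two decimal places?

52.69 m

2843 / 420 = 6.77, so 7 ramp runs are needed. That means 6 intermediate landings.
Ramp run (horizontal) at 1:16: 2843 × 16 = 45488 mm.
Intermediate landings: 6 × 1200 = 7200 mm.
Total developed length = 45488 + 7200 = 52688 mm.
= 52.69 m.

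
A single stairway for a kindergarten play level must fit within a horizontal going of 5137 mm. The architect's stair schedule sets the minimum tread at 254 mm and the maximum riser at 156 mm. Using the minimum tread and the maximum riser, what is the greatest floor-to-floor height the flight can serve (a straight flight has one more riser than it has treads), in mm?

3276 mm

Treads that fit: ⌊5137 / 254⌋ = 20.
Risers = treads + 1 = 21.
Maximum height = 21 × 156 = 3276 mm.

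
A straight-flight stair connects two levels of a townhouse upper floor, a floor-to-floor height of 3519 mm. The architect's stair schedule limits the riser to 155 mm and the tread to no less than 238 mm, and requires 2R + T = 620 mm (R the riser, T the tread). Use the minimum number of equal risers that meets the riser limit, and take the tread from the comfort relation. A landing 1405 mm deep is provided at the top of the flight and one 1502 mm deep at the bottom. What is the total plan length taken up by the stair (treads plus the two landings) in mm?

At most 155 each: 3519/155 = 22.70, giving 23 risers.
Each riser is 3519/23 = 153 mm (≤ 155 mm).
From 2R + T = 620: T = 620 − 306 = 314 mm.
23 risers give 22 treads; going = 22 × 314 = 6908 mm.
Add landings: 6908 + 1405 + 1502 = 9815 mm.

9815 mm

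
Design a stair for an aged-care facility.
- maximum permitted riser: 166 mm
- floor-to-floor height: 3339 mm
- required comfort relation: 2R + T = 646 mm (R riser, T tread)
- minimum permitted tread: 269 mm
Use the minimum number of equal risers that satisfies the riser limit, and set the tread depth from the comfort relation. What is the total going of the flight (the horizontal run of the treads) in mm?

3339 / 166 = 20.11, so 21 risers are needed.
Each riser is 3339/21 = 159 mm (≤ 166 mm).
T = 646 − 2·159 = 328 mm, which satisfies the 269 mm minimum.
Going = (21 − 1) × 328 = 6560 mm.

6560 mm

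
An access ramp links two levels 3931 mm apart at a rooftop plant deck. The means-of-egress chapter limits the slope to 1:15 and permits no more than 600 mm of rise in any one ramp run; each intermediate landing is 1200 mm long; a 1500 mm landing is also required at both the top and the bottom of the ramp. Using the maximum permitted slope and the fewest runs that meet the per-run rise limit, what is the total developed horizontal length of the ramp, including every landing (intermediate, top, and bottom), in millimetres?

3931 / 600 = 6.55, so 7 ramp runs are needed. That means 6 intermediate landings.
Ramp run (horizontal) at 1:15: 3931 × 15 = 58965 mm.
Intermediate landings: 6 × 1200 = 7200 mm.
Top and bottom landings: 2 × 1500 = 3000 mm.
Total = 58965 + 7200 + 3000 = 69165 mm.

69165 mm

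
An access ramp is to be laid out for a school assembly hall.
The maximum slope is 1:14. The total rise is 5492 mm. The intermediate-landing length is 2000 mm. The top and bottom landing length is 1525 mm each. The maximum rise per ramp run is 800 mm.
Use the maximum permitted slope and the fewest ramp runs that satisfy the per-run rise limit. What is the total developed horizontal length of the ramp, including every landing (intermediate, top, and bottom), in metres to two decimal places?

91.94 m

5492 / 800 = 6.87, so 7 ramp runs are needed. That means 6 intermediate landings.
Horizontal run for 5492 mm of rise at 1:14 is 5492 × 14 = 76888 mm.
Intermediate landings: 6 × 2000 = 12000 mm.
Top and bottom landings: 2 × 1525 = 3050 mm.
Total = 76888 + 12000 + 3050 = 91938 mm.
= 91.94 m.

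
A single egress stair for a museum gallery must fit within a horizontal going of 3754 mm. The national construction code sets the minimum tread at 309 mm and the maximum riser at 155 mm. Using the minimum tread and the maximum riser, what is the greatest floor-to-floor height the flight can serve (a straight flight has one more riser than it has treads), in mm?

2015 mm

Treads that fit: ⌊3754 / 309⌋ = 12.
Risers = treads + 1 = 13.
Maximum height = 13 × 155 = 2015 mm.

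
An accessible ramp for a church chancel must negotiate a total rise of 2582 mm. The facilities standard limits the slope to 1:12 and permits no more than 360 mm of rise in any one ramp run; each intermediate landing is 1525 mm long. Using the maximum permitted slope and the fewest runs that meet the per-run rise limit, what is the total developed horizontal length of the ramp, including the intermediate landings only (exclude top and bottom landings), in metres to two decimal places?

41.66 m

2582 / 360 = 7.17, so 8 ramp runs are needed. That means 7 intermediate landings.
Horizontal run for 2582 mm of rise at 1:12 is 2582 × 12 = 30984 mm.
7 intermediate landings contribute 7 × 1525 = 10675 mm.
Developed length = 30984 + 10675 = 41659 mm.
= 41.66 m.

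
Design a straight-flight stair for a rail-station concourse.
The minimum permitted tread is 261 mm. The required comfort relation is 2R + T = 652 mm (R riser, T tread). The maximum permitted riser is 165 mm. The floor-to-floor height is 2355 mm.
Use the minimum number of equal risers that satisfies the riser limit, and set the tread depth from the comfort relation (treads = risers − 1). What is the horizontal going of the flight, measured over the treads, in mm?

4732 mm

2355 / 165 = 14.273 → round up to 15 risers.
Riser R = 2355 / 15 = 157 mm, within the 165 mm limit.
T = 652 − 2·157 = 338 mm, which satisfies the 261 mm minimum.
Going = (15 − 1) × 338 = 4732 mm.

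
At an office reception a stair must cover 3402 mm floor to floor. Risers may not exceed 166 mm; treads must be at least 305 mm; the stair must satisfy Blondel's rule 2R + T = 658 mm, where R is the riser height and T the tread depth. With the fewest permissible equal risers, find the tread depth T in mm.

334 mm

3402 / 166 = 20.49, so 21 risers are needed.
Riser R = 3402 / 21 = 162 mm, within the 166 mm limit.
T = 658 − 2·162 = 334 mm, which satisfies the 305 mm minimum.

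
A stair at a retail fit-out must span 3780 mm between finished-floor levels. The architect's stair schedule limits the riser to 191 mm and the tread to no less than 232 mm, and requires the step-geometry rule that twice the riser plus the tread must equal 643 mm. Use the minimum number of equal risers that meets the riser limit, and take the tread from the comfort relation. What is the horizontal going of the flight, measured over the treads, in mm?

5035 mm

3780 / 191 = 19.791 → round up to 20 risers.
Each riser is 3780/20 = 189 mm (≤ 191 mm).
T = 643 − 2·189 = 265 mm, which satisfies the 232 mm minimum.
Treads = 20 − 1 = 19; going = 19 × 265 = 5035 mm.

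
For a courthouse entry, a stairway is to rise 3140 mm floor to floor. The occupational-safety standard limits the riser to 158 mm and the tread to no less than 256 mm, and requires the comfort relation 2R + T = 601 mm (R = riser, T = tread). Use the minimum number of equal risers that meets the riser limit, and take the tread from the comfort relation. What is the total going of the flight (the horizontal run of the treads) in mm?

5453 mm

At most 158 each: 3140/158 = 19.87, giving 20 risers.
Each riser is 3140/20 = 157 mm (≤ 158 mm).
T = 601 − 2·157 = 287 mm, which satisfies the 256 mm minimum.
Treads = 20 − 1 = 19; going = 19 × 287 = 5453 mm.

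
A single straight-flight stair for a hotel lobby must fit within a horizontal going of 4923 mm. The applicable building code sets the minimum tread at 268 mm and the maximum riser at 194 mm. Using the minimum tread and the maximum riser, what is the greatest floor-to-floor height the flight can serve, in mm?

Treads that fit: ⌊4923 / 268⌋ = 18.
Risers = treads + 1 = 19.
Maximum height = 19 × 194 = 3686 mm.

3686 mm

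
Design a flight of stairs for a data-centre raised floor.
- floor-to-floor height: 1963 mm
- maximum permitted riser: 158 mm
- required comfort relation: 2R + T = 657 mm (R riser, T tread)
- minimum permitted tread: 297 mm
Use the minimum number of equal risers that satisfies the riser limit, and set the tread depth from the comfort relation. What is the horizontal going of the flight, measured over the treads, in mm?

⌈1963/158⌉ = 13 risers.
Riser R = 1963 / 13 = 151 mm, within the 158 mm limit.
From 2R + T = 657: T = 657 − 302 = 355 mm.
13 risers give 12 treads; going = 12 × 355 = 4260 mm.

4260 mm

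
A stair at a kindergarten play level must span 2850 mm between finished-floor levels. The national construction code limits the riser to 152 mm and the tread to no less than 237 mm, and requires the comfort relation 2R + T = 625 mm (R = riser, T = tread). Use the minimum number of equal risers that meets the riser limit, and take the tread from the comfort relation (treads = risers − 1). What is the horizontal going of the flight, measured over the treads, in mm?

⌈2850/152⌉ = 19 risers.
R = 2850 ÷ 19 = 150 mm.
T = 625 − 2·150 = 325 mm, which satisfies the 237 mm minimum.
Treads = 19 − 1 = 18; going = 18 × 325 = 5850 mm.

5850 mm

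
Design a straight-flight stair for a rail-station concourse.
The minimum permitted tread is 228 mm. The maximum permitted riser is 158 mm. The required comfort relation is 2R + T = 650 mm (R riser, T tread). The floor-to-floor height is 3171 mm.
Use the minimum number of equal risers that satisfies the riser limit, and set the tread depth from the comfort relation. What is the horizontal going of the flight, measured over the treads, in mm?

At most 158 each: 3171/158 = 20.07, giving 21 risers.
Each riser is 3171/21 = 151 mm (≤ 158 mm).
From 2R + T = 650: T = 650 − 302 = 348 mm.
Going = (21 − 1) × 348 = 6960 mm.

6960 mm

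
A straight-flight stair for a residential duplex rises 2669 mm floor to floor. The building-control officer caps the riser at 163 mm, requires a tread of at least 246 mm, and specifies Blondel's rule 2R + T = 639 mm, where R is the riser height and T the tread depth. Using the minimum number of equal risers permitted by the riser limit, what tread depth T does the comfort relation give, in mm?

At most 163 each: 2669/163 = 16.37, giving 17 risers.
Each riser is 2669/17 = 157 mm (≤ 163 mm).
T = 639 − 2·157 = 325 mm, which satisfies the 246 mm minimum.

325 mm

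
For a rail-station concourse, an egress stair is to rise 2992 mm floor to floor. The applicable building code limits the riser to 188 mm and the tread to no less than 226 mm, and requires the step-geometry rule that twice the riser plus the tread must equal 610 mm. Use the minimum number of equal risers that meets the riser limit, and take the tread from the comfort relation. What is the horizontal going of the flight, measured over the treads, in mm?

3540 mm

2992 / 188 = 15.915 → round up to 16 risers.
R = 2992 ÷ 16 = 187 mm.
From 2R + T = 610: T = 610 − 374 = 236 mm.
Treads = 16 − 1 = 15; going = 15 × 236 = 3540 mm.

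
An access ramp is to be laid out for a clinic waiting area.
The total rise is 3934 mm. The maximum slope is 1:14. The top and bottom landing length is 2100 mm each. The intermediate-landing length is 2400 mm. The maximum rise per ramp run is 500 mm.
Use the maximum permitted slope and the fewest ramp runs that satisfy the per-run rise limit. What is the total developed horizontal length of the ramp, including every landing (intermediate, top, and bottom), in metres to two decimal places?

At most 500 each: 3934/500 = 7.87, giving 8 ramp runs. That means 7 intermediate landings.
Ramp run (horizontal) at 1:14: 3934 × 14 = 55076 mm.
Intermediate landings: 7 × 2400 = 16800 mm.
Top and bottom landings: 2 × 2100 = 4200 mm.
Total = 55076 + 16800 + 4200 = 76076 mm.
= 76.08 m.

76.08 m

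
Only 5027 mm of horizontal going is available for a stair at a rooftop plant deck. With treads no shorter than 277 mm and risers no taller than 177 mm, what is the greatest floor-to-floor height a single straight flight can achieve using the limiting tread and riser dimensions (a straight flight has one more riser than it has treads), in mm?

5027 / 277 = 18.15, so 18 treads fit.
Risers = treads + 1 = 19.
Maximum height = 19 × 177 = 3363 mm.

3363 mm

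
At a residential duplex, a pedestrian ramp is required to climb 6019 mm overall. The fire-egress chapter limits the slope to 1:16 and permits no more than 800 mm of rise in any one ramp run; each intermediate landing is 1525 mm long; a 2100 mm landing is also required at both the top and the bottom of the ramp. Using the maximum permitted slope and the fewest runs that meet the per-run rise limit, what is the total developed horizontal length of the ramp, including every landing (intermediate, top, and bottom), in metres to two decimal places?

At most 800 each: 6019/800 = 7.52, giving 8 ramp runs. That means 7 intermediate landings.
Ramp run (horizontal) at 1:16: 6019 × 16 = 96304 mm.
7 intermediate landings contribute 7 × 1525 = 10675 mm.
Top and bottom landings: 2 × 2100 = 4200 mm.
Total = 96304 + 10675 + 4200 = 111179 mm.
= 111.18 m.

111.18 m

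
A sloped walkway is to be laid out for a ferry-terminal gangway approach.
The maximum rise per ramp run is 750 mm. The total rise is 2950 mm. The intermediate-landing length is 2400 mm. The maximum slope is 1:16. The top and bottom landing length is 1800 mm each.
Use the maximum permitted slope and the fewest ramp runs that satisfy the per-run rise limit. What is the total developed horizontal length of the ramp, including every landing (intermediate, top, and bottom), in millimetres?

At most 750 each: 2950/750 = 3.93, giving 4 ramp runs. That means 3 intermediate landings.
Horizontal run for 2950 mm of rise at 1:16 is 2950 × 16 = 47200 mm.
3 intermediate landings contribute 3 × 2400 = 7200 mm.
Top and bottom landings: 2 × 1800 = 3600 mm.
Total = 47200 + 7200 + 3600 = 58000 mm.

58000 mm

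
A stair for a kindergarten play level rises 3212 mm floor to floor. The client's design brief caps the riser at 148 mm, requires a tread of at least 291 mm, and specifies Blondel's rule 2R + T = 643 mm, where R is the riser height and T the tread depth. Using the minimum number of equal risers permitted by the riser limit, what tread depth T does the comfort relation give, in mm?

351 mm

3212 / 148 = 21.70, so 22 risers are needed.
Riser R = 3212 / 22 = 146 mm, within the 148 mm limit.
From 2R + T = 643: T = 643 − 292 = 351 mm.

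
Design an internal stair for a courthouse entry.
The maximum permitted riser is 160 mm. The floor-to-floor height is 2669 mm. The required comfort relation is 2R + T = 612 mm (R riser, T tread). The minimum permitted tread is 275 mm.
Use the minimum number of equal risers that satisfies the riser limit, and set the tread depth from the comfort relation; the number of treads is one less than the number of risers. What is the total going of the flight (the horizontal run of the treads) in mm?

4768 mm

2669 / 160 = 16.68, so 17 risers are needed.
R = 2669 ÷ 17 = 157 mm.
From 2R + T = 612: T = 612 − 314 = 298 mm.
17 risers give 16 treads; going = 16 × 298 = 4768 mm.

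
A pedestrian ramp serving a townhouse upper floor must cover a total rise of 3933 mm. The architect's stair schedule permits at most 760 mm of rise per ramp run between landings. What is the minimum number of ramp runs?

3933 / 760 = 5.175 → round up to 6 ramp runs.

6 runs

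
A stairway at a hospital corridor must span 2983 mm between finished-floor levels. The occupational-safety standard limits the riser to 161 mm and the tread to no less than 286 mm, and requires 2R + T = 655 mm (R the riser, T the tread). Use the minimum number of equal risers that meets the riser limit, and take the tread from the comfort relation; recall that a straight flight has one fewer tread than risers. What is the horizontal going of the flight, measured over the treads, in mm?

6138 mm

At most 161 each: 2983/161 = 18.53, giving 19 risers.
Each riser is 2983/19 = 157 mm (≤ 161 mm).
From 2R + T = 655: T = 655 − 314 = 341 mm.
Going = (19 − 1) × 341 = 6138 mm.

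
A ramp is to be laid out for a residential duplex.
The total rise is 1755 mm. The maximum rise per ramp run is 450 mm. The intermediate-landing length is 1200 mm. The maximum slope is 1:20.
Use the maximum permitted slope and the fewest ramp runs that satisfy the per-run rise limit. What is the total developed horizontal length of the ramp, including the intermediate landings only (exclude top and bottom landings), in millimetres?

38700 mm

1755 / 450 = 3.90, so 4 ramp runs are needed. That means 3 intermediate landings.
Horizontal run for 1755 mm of rise at 1:20 is 1755 × 20 = 35100 mm.
Intermediate landings: 3 × 1200 = 3600 mm.
Total developed length = 35100 + 3600 = 38700 mm.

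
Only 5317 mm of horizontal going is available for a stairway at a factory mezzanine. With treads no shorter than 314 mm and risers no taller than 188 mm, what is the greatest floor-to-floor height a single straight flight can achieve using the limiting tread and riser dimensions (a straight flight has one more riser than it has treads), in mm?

5317 / 314 = 16.93, so 16 treads fit.
Risers = treads + 1 = 17.
Maximum height = 17 × 188 = 3196 mm.

3196 mm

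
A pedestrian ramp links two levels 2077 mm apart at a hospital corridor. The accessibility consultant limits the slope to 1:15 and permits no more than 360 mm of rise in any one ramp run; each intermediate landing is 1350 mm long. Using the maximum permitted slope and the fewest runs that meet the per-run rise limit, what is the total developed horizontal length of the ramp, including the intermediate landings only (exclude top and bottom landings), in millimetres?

37905 mm

At most 360 each: 2077/360 = 5.77, giving 6 ramp runs. That means 5 intermediate landings.
Horizontal run for 2077 mm of rise at 1:15 is 2077 × 15 = 31155 mm.
Intermediate landings: 5 × 1350 = 6750 mm.
Developed length = 31155 + 6750 = 37905 mm.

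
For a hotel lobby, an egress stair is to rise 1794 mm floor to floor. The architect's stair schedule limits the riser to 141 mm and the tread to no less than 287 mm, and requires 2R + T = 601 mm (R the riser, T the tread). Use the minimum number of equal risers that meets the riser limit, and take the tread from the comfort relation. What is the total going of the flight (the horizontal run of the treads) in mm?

1794 / 141 = 12.72, so 13 risers are needed.
Riser R = 1794 / 13 = 138 mm, within the 141 mm limit.
T = 601 − 2·138 = 325 mm, which satisfies the 287 mm minimum.
13 risers give 12 treads; going = 12 × 325 = 3900 mm.

3900 mm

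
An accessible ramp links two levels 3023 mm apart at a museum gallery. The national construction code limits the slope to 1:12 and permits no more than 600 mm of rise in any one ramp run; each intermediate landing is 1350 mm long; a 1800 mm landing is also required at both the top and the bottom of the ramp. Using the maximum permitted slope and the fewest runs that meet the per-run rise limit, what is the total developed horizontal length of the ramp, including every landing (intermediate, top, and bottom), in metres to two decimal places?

3023 / 600 = 5.04, so 6 ramp runs are needed. That means 5 intermediate landings.
Ramp run (horizontal) at 1:12: 3023 × 12 = 36276 mm.
Intermediate landings: 5 × 1350 = 6750 mm.
Top and bottom landings: 2 × 1800 = 3600 mm.
Total = 36276 + 6750 + 3600 = 46626 mm.
= 46.63 m.

46.63 m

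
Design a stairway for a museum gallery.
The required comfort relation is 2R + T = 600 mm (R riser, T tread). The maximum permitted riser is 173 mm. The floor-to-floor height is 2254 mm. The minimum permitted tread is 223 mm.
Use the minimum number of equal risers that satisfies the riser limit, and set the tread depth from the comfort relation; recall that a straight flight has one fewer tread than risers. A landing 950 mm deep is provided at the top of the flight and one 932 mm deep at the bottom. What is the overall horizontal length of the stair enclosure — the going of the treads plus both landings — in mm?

2254 / 173 = 13.03, so 14 risers are needed.
R = 2254 ÷ 14 = 161 mm.
From 2R + T = 600: T = 600 − 322 = 278 mm.
Going = (14 − 1) × 278 = 3614 mm.
Add landings: 3614 + 950 + 932 = 5496 mm.

5496 mm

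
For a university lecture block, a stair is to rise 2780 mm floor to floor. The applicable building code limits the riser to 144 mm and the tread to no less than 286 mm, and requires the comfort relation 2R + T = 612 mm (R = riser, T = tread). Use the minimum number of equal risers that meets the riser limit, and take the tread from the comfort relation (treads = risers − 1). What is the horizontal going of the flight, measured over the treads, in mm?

⌈2780/144⌉ = 20 risers.
Each riser is 2780/20 = 139 mm (≤ 144 mm).
T = 612 − 2·139 = 334 mm, which satisfies the 286 mm minimum.
20 risers give 19 treads; going = 19 × 334 = 6346 mm.

6346 mm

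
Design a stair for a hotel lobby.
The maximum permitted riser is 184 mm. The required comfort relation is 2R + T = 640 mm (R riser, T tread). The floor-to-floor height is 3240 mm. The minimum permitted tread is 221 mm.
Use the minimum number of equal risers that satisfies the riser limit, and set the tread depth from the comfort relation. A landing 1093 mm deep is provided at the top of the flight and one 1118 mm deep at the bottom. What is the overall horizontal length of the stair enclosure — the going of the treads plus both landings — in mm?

6971 mm

3240 / 184 = 17.609 → round up to 18 risers.
R = 3240 ÷ 18 = 180 mm.
Tread T = 640 − 2 × 180 = 280 mm (≥ 221 mm).
18 risers give 17 treads; going = 17 × 280 = 4760 mm.
Enclosure = 4760 + 1093 + 1118 = 6971 mm.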